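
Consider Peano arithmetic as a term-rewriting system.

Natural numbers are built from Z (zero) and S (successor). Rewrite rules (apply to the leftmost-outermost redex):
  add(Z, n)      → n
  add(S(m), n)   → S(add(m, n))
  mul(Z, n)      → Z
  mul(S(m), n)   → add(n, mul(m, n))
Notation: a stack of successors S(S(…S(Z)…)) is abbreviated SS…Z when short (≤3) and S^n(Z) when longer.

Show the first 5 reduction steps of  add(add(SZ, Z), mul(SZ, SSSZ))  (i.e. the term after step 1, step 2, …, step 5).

  start: add(add(SZ, Z), mul(SZ, SSSZ))
  [1] add(S(add(Z, Z)), mul(SZ, SSSZ))
  [2] S(add(add(Z, Z), mul(SZ, SSSZ)))
  [3] S(add(Z, mul(SZ, SSSZ)))
  [4] S(mul(SZ, SSSZ))
  [5] S(add(SSSZ, mul(Z, SSSZ)))

Answer: after 5 steps: S(add(SSSZ, mul(Z, SSSZ)))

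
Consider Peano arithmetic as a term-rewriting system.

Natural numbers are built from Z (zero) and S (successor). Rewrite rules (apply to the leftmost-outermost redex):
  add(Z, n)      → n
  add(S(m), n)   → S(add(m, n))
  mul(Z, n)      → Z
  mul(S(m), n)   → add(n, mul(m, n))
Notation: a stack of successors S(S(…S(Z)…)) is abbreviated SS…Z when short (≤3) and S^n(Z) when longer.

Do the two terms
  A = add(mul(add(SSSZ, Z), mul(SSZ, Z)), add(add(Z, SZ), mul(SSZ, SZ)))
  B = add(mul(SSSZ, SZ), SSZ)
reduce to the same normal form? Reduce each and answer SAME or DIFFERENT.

Term A:
  start: add(mul(add(SSSZ, Z), mul(SSZ, Z)), add(add(Z, SZ), mul(SSZ, SZ)))
  step 1: add(mul(S(add(SSZ, Z)), mul(SSZ, Z)), add(add(Z, SZ), mul(SSZ, SZ)))
  step 2: add(add(mul(SSZ, Z), mul(add(SSZ, Z), mul(SSZ, Z))), add(add(Z, SZ), mul(SSZ, SZ)))
  step 3: add(add(add(Z, mul(SZ, Z)), mul(add(SSZ, Z), mul(SSZ, Z))), add(add(Z, SZ), mul(SSZ, SZ)))
  step 4: add(add(mul(SZ, Z), mul(add(SSZ, Z), mul(SSZ, Z))), add(add(Z, SZ), mul(SSZ, SZ)))
  step 5: add(add(add(Z, mul(Z, Z)), mul(add(SSZ, Z), mul(SSZ, Z))), add(add(Z, SZ), mul(SSZ, SZ)))
  step 6: add(add(mul(Z, Z), mul(add(SSZ, Z), mul(SSZ, Z))), add(add(Z, SZ), mul(SSZ, SZ)))
  step 7: add(add(Z, mul(add(SSZ, Z), mul(SSZ, Z))), add(add(Z, SZ), mul(SSZ, SZ)))
  step 8: add(mul(add(SSZ, Z), mul(SSZ, Z)), add(add(Z, SZ), mul(SSZ, SZ)))
  step 9: add(mul(S(add(SZ, Z)), mul(SSZ, Z)), add(add(Z, SZ), mul(SSZ, SZ)))
  step 10: add(add(mul(SSZ, Z), mul(add(SZ, Z), mul(SSZ, Z))), add(add(Z, SZ), mul(SSZ, SZ)))
  step 11: add(add(add(Z, mul(SZ, Z)), mul(add(SZ, Z), mul(SSZ, Z))), add(add(Z, SZ), mul(SSZ, SZ)))
  step 12: add(add(mul(SZ, Z), mul(add(SZ, Z), mul(SSZ, Z))), add(add(Z, SZ), mul(SSZ, SZ)))
  step 13: add(add(add(Z, mul(Z, Z)), mul(add(SZ, Z), mul(SSZ, Z))), add(add(Z, SZ), mul(SSZ, SZ)))
  step 14: add(add(mul(Z, Z), mul(add(SZ, Z), mul(SSZ, Z))), add(add(Z, SZ), mul(SSZ, SZ)))
  step 15: add(add(Z, mul(add(SZ, Z), mul(SSZ, Z))), add(add(Z, SZ), mul(SSZ, SZ)))
  step 16: add(mul(add(SZ, Z), mul(SSZ, Z)), add(add(Z, SZ), mul(SSZ, SZ)))
  step 17: add(mul(S(add(Z, Z)), mul(SSZ, Z)), add(add(Z, SZ), mul(SSZ, SZ)))
  step 18: add(add(mul(SSZ, Z), mul(add(Z, Z), mul(SSZ, Z))), add(add(Z, SZ), mul(SSZ, SZ)))
  step 19: add(add(add(Z, mul(SZ, Z)), mul(add(Z, Z), mul(SSZ, Z))), add(add(Z, SZ), mul(SSZ, SZ)))
  step 20: add(add(mul(SZ, Z), mul(add(Z, Z), mul(SSZ, Z))), add(add(Z, SZ), mul(SSZ, SZ)))
  step 21: add(add(add(Z, mul(Z, Z)), mul(add(Z, Z), mul(SSZ, Z))), add(add(Z, SZ), mul(SSZ, SZ)))
  step 22: add(add(mul(Z, Z), mul(add(Z, Z), mul(SSZ, Z))), add(add(Z, SZ), mul(SSZ, SZ)))
  step 23: add(add(Z, mul(add(Z, Z), mul(SSZ, Z))), add(add(Z, SZ), mul(SSZ, SZ)))
  step 24: add(mul(add(Z, Z), mul(SSZ, Z)), add(add(Z, SZ), mul(SSZ, SZ)))
  step 25: add(mul(Z, mul(SSZ, Z)), add(add(Z, SZ), mul(SSZ, SZ)))
  step 26: add(Z, add(add(Z, SZ), mul(SSZ, SZ)))
  step 27: add(add(Z, SZ), mul(SSZ, SZ))
  step 28: add(SZ, mul(SSZ, SZ))
  step 29: S(add(Z, mul(SSZ, SZ)))
  step 30: S(mul(SSZ, SZ))
  step 31: S(add(SZ, mul(SZ, SZ)))
  step 32: S(S(add(Z, mul(SZ, SZ))))
  step 33: S(S(mul(SZ, SZ)))
  step 34: S(S(add(SZ, mul(Z, SZ))))
  step 35: S(S(S(add(Z, mul(Z, SZ)))))
  step 36: S(S(S(mul(Z, SZ))))
  step 37: SSSZ

Term B:
  start: add(mul(SSSZ, SZ), SSZ)
  step 1: add(add(SZ, mul(SSZ, SZ)), SSZ)
  step 2: add(S(add(Z, mul(SSZ, SZ))), SSZ)
  step 3: S(add(add(Z, mul(SSZ, SZ)), SSZ))
  step 4: S(add(mul(SSZ, SZ), SSZ))
  step 5: S(add(add(SZ, mul(SZ, SZ)), SSZ))
  step 6: S(add(S(add(Z, mul(SZ, SZ))), SSZ))
  step 7: S(S(add(add(Z, mul(SZ, SZ)), SSZ)))
  step 8: S(S(add(mul(SZ, SZ), SSZ)))
  step 9: S(S(add(add(SZ, mul(Z, SZ)), SSZ)))
  step 10: S(S(add(S(add(Z, mul(Z, SZ))), SSZ)))
  step 11: S(S(S(add(add(Z, mul(Z, SZ)), SSZ))))
  step 12: S(S(S(add(mul(Z, SZ), SSZ))))
  step 13: S(S(S(add(Z, SSZ))))
  step 14: S^5(Z)

Answer: DIFFERENT — A ⇓ SSSZ, B ⇓ S^5(Z)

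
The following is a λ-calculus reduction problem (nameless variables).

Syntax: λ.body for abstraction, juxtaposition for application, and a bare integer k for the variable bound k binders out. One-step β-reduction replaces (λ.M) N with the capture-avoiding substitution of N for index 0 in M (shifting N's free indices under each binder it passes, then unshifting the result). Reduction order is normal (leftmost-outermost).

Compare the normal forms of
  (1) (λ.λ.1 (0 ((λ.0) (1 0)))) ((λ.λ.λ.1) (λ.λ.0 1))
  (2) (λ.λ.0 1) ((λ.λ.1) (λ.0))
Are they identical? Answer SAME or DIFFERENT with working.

Answer: DIFFERENT — A ⇓ λ.λ.1 (λ.2), B ⇓ λ.0 (λ.λ.0)

Reduction:
Term A:
  start: (λ.λ.1 (0 ((λ.0) (1 0)))) ((λ.λ.λ.1) (λ.λ.0 1))
  step 1: λ.(λ.λ.λ.1) (λ.λ.0 1) (0 ((λ.0) ((λ.λ.λ.1) (λ.λ.0 1) 0)))
  step 2: λ.(λ.λ.1) (0 ((λ.0) ((λ.λ.λ.1) (λ.λ.0 1) 0)))
  step 3: λ.λ.1 ((λ.0) ((λ.λ.λ.1) (λ.λ.0 1) 1))
  step 4: λ.λ.1 ((λ.λ.λ.1) (λ.λ.0 1) 1)
  step 5: λ.λ.1 ((λ.λ.1) 1)
  step 6: λ.λ.1 (λ.2)

Term B:
  start: (λ.λ.0 1) ((λ.λ.1) (λ.0))
  step 1: λ.0 ((λ.λ.1) (λ.0))
  step 2: λ.0 (λ.λ.0)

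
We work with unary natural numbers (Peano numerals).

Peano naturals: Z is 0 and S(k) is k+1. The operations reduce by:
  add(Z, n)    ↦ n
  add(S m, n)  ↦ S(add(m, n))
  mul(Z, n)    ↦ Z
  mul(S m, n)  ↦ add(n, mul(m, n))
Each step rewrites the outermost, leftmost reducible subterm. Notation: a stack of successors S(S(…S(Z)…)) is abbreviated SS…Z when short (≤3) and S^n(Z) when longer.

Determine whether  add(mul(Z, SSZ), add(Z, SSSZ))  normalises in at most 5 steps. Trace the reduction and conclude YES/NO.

Answer: YES — reaches normal form SSSZ in 3 ≤ 5 steps

Working:
  start: add(mul(Z, SSZ), add(Z, SSSZ))
  step 1: add(Z, add(Z, SSSZ))
  step 2: add(Z, SSSZ)
  step 3: SSSZ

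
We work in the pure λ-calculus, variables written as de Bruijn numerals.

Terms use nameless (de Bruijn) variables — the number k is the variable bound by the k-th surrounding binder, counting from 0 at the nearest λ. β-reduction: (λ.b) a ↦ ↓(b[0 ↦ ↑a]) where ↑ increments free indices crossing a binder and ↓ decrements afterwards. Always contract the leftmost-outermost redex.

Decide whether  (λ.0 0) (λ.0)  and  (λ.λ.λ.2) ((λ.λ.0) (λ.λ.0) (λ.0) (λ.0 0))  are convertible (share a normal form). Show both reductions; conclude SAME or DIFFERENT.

Term A:
  start: (λ.0 0) (λ.0)
  step 1: (λ.0) (λ.0)
  step 2: λ.0

Term B:
  start: (λ.λ.λ.2) ((λ.λ.0) (λ.λ.0) (λ.0) (λ.0 0))
  step 1: λ.λ.(λ.λ.0) (λ.λ.0) (λ.0) (λ.0 0)
  step 2: λ.λ.(λ.0) (λ.0) (λ.0 0)
  step 3: λ.λ.(λ.0) (λ.0 0)
  step 4: λ.λ.λ.0 0

Answer: DIFFERENT — A ⇓ λ.0, B ⇓ λ.λ.λ.0 0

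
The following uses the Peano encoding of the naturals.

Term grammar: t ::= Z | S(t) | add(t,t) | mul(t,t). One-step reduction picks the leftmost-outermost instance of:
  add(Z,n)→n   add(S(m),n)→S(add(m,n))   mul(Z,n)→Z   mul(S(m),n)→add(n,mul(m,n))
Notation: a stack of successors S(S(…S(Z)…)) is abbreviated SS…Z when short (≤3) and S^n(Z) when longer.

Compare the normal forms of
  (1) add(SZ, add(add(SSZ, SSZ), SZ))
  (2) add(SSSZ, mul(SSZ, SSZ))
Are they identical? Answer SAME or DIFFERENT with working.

Answer: DIFFERENT — A ⇓ S^6(Z), B ⇓ S^7(Z)

Reduction:
Term A:
  start: add(SZ, add(add(SSZ, SSZ), SZ))
  step 1: S(add(Z, add(add(SSZ, SSZ), SZ)))
  step 2: S(add(add(SSZ, SSZ), SZ))
  step 3: S(add(S(add(SZ, SSZ)), SZ))
  step 4: S(S(add(add(SZ, SSZ), SZ)))
  step 5: S(S(add(S(add(Z, SSZ)), SZ)))
  step 6: S(S(S(add(add(Z, SSZ), SZ))))
  step 7: S(S(S(add(SSZ, SZ))))
  step 8: S(S(S(S(add(SZ, SZ)))))
  step 9: S(S(S(S(S(add(Z, SZ))))))
  step 10: S^6(Z)

Term B:
  start: add(SSSZ, mul(SSZ, SSZ))
  step 1: S(add(SSZ, mul(SSZ, SSZ)))
  step 2: S(S(add(SZ, mul(SSZ, SSZ))))
  step 3: S(S(S(add(Z, mul(SSZ, SSZ)))))
  step 4: S(S(S(mul(SSZ, SSZ))))
  step 5: S(S(S(add(SSZ, mul(SZ, SSZ)))))
  step 6: S(S(S(S(add(SZ, mul(SZ, SSZ))))))
  step 7: S(S(S(S(S(add(Z, mul(SZ, SSZ)))))))
  step 8: S(S(S(S(S(mul(SZ, SSZ))))))
  step 9: S(S(S(S(S(add(SSZ, mul(Z, SSZ)))))))
  step 10: S(S(S(S(S(S(add(SZ, mul(Z, SSZ))))))))
  step 11: S(S(S(S(S(S(S(add(Z, mul(Z, SSZ)))))))))
  step 12: S(S(S(S(S(S(S(mul(Z, SSZ))))))))
  step 13: S^7(Z)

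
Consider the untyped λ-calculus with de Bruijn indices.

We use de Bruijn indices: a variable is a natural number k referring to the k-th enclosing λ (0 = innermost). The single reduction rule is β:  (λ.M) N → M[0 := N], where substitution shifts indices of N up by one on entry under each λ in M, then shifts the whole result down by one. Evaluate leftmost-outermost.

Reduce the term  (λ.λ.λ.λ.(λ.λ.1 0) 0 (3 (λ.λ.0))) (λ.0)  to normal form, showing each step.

Answer: normal form = λ.λ.λ.0 (λ.λ.0)  (in 4 steps)

Reduction:
  start: (λ.λ.λ.λ.(λ.λ.1 0) 0 (3 (λ.λ.0))) (λ.0)
  step 1: λ.λ.λ.(λ.λ.1 0) 0 ((λ.0) (λ.λ.0))
  step 2: λ.λ.λ.(λ.1 0) ((λ.0) (λ.λ.0))
  step 3: λ.λ.λ.0 ((λ.0) (λ.λ.0))
  step 4: λ.λ.λ.0 (λ.λ.0)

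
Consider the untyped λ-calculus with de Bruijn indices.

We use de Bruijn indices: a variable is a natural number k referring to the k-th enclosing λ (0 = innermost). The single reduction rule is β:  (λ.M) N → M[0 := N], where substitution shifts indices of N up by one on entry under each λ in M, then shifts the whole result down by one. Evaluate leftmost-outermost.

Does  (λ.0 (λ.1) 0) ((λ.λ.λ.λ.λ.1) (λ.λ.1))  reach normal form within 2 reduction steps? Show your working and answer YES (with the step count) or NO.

Answer: NO — after 2 steps the term is (λ.λ.λ.λ.1) (λ.(λ.λ.λ.λ.λ.1) (λ.λ.1)) ((λ.λ.λ.λ.λ.1) (λ.λ.1)), not yet normal

Derivation:
  start: (λ.0 (λ.1) 0) ((λ.λ.λ.λ.λ.1) (λ.λ.1))
  [1] (λ.λ.λ.λ.λ.1) (λ.λ.1) (λ.(λ.λ.λ.λ.λ.1) (λ.λ.1)) ((λ.λ.λ.λ.λ.1) (λ.λ.1))
  [2] (λ.λ.λ.λ.1) (λ.(λ.λ.λ.λ.λ.1) (λ.λ.1)) ((λ.λ.λ.λ.λ.1) (λ.λ.1))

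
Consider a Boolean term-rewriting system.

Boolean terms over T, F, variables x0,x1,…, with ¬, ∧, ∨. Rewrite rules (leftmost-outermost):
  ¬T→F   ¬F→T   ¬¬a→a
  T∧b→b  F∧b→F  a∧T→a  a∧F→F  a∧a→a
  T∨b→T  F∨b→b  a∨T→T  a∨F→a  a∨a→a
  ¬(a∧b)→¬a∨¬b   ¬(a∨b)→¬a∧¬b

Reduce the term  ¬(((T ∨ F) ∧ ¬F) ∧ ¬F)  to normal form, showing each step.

Answer: normal form = F  (in 8 steps)

Reduction:
  start: ¬(((T ∨ F) ∧ ¬F) ∧ ¬F)
  →1  ¬((T ∨ F) ∧ ¬F) ∨ ¬¬F
  →2  (¬(T ∨ F) ∨ ¬¬F) ∨ ¬¬F
  →3  ((¬T ∧ ¬F) ∨ ¬¬F) ∨ ¬¬F
  →4  ((F ∧ ¬F) ∨ ¬¬F) ∨ ¬¬F
  →5  (F ∨ ¬¬F) ∨ ¬¬F
  →6  ¬¬F ∨ ¬¬F
  →7  ¬¬F
  →8  F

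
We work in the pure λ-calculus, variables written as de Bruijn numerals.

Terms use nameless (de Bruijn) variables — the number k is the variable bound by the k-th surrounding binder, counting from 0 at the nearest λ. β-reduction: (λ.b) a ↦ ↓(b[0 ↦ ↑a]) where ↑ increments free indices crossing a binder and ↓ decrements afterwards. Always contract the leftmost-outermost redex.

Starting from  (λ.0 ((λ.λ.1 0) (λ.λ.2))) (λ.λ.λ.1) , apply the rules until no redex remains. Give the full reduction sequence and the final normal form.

Answer: normal form = λ.λ.1  (in 2 steps)

Reduction:
  start: (λ.0 ((λ.λ.1 0) (λ.λ.2))) (λ.λ.λ.1)
  step 1: (λ.λ.λ.1) ((λ.λ.1 0) (λ.λ.λ.λ.λ.1))
  step 2: λ.λ.1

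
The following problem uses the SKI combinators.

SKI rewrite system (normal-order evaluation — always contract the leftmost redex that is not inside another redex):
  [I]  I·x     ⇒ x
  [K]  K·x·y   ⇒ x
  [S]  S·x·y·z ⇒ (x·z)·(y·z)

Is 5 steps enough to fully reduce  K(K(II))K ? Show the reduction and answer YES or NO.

Answer: YES — reaches normal form KI in 2 ≤ 5 steps

Reduction:
  start: K(K(II))K
  →1  K(II)
  →2  KI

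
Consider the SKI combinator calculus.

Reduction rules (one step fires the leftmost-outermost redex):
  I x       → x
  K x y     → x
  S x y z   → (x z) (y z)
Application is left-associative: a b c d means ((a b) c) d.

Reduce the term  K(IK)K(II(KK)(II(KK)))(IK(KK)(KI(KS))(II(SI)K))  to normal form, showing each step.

Answer: normal form = K  (in 6 steps)

Working:
  start: K(IK)K(II(KK)(II(KK)))(IK(KK)(KI(KS))(II(SI)K))
  [1] IK(II(KK)(II(KK)))(IK(KK)(KI(KS))(II(SI)K))
  [2] K(II(KK)(II(KK)))(IK(KK)(KI(KS))(II(SI)K))
  [3] II(KK)(II(KK))
  [4] I(KK)(II(KK))
  [5] KK(II(KK))
  [6] K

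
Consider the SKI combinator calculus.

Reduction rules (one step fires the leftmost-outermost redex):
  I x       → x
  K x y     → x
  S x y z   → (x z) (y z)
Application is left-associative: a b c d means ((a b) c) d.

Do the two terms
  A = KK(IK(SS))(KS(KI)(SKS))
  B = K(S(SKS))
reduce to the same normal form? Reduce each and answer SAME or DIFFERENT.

Answer: SAME — A ⇓ K(S(SKS)), B ⇓ K(S(SKS))

Working:
Term A:
  start: KK(IK(SS))(KS(KI)(SKS))
  [1] K(KS(KI)(SKS))
  [2] K(S(SKS))

Term B:
  start: K(S(SKS))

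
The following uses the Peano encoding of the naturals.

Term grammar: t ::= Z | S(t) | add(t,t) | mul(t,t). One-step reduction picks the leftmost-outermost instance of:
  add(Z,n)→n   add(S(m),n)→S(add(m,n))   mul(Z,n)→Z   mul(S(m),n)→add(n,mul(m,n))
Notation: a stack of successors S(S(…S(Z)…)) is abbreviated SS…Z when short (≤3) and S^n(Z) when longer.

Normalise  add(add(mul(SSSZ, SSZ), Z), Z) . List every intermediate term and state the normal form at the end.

  start: add(add(mul(SSSZ, SSZ), Z), Z)
  step 1: add(add(add(SSZ, mul(SSZ, SSZ)), Z), Z)
  step 2: add(add(S(add(SZ, mul(SSZ, SSZ))), Z), Z)
  step 3: add(S(add(add(SZ, mul(SSZ, SSZ)), Z)), Z)
  step 4: S(add(add(add(SZ, mul(SSZ, SSZ)), Z), Z))
  step 5: S(add(add(S(add(Z, mul(SSZ, SSZ))), Z), Z))
  step 6: S(add(S(add(add(Z, mul(SSZ, SSZ)), Z)), Z))
  step 7: S(S(add(add(add(Z, mul(SSZ, SSZ)), Z), Z)))
  step 8: S(S(add(add(mul(SSZ, SSZ), Z), Z)))
  step 9: S(S(add(add(add(SSZ, mul(SZ, SSZ)), Z), Z)))
  step 10: S(S(add(add(S(add(SZ, mul(SZ, SSZ))), Z), Z)))
  step 11: S(S(add(S(add(add(SZ, mul(SZ, SSZ)), Z)), Z)))
  step 12: S(S(S(add(add(add(SZ, mul(SZ, SSZ)), Z), Z))))
  step 13: S(S(S(add(add(S(add(Z, mul(SZ, SSZ))), Z), Z))))
  step 14: S(S(S(add(S(add(add(Z, mul(SZ, SSZ)), Z)), Z))))
  step 15: S(S(S(S(add(add(add(Z, mul(SZ, SSZ)), Z), Z)))))
  step 16: S(S(S(S(add(add(mul(SZ, SSZ), Z), Z)))))
  step 17: S(S(S(S(add(add(add(SSZ, mul(Z, SSZ)), Z), Z)))))
  step 18: S(S(S(S(add(add(S(add(SZ, mul(Z, SSZ))), Z), Z)))))
  step 19: S(S(S(S(add(S(add(add(SZ, mul(Z, SSZ)), Z)), Z)))))
  step 20: S(S(S(S(S(add(add(add(SZ, mul(Z, SSZ)), Z), Z))))))
  step 21: S(S(S(S(S(add(add(S(add(Z, mul(Z, SSZ))), Z), Z))))))
  step 22: S(S(S(S(S(add(S(add(add(Z, mul(Z, SSZ)), Z)), Z))))))
  step 23: S(S(S(S(S(S(add(add(add(Z, mul(Z, SSZ)), Z), Z)))))))
  step 24: S(S(S(S(S(S(add(add(mul(Z, SSZ), Z), Z)))))))
  step 25: S(S(S(S(S(S(add(add(Z, Z), Z)))))))
  step 26: S(S(S(S(S(S(add(Z, Z)))))))
  step 27: S^6(Z)

Answer: normal form = S^6(Z)  (in 27 steps)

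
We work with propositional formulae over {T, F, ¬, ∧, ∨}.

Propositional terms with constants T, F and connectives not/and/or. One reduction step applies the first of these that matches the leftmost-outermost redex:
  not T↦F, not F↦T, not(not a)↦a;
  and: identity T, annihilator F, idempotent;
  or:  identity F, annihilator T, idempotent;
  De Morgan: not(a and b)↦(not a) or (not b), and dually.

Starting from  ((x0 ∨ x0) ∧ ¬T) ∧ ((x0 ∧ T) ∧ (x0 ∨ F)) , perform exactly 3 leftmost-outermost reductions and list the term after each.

Answer: after 3 steps: F ∧ ((x0 ∧ T) ∧ (x0 ∨ F))

Working:
  start: ((x0 ∨ x0) ∧ ¬T) ∧ ((x0 ∧ T) ∧ (x0 ∨ F))
  [1] (x0 ∧ ¬T) ∧ ((x0 ∧ T) ∧ (x0 ∨ F))
  [2] (x0 ∧ F) ∧ ((x0 ∧ T) ∧ (x0 ∨ F))
  [3] F ∧ ((x0 ∧ T) ∧ (x0 ∨ F))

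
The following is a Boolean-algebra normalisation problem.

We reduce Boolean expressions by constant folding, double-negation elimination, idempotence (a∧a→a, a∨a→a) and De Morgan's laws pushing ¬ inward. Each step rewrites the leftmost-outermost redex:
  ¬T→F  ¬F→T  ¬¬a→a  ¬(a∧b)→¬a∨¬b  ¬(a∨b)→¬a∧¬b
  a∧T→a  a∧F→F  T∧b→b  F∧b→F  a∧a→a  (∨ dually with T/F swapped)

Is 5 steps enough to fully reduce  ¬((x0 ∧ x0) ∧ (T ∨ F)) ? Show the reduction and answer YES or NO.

Answer: NO — after 5 steps the term is ¬x0 ∨ (F ∧ ¬F), not yet normal

Reduction:
  start: ¬((x0 ∧ x0) ∧ (T ∨ F))
  [1] ¬(x0 ∧ x0) ∨ ¬(T ∨ F)
  [2] (¬x0 ∨ ¬x0) ∨ ¬(T ∨ F)
  [3] ¬x0 ∨ ¬(T ∨ F)
  [4] ¬x0 ∨ (¬T ∧ ¬F)
  [5] ¬x0 ∨ (F ∧ ¬F)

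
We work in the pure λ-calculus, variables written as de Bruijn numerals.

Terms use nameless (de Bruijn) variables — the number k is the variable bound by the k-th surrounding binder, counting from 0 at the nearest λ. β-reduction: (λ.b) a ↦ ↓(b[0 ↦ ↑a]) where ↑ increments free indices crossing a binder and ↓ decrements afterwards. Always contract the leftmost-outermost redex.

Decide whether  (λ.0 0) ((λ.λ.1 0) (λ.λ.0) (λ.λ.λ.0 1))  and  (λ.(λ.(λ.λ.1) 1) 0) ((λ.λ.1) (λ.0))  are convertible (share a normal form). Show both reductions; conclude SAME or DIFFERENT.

Term A:
  start: (λ.0 0) ((λ.λ.1 0) (λ.λ.0) (λ.λ.λ.0 1))
  [1] (λ.λ.1 0) (λ.λ.0) (λ.λ.λ.0 1) ((λ.λ.1 0) (λ.λ.0) (λ.λ.λ.0 1))
  [2] (λ.(λ.λ.0) 0) (λ.λ.λ.0 1) ((λ.λ.1 0) (λ.λ.0) (λ.λ.λ.0 1))
  [3] (λ.λ.0) (λ.λ.λ.0 1) ((λ.λ.1 0) (λ.λ.0) (λ.λ.λ.0 1))
  [4] (λ.0) ((λ.λ.1 0) (λ.λ.0) (λ.λ.λ.0 1))
  [5] (λ.λ.1 0) (λ.λ.0) (λ.λ.λ.0 1)
  [6] (λ.(λ.λ.0) 0) (λ.λ.λ.0 1)
  [7] (λ.λ.0) (λ.λ.λ.0 1)
  [8] λ.0

Term B:
  start: (λ.(λ.(λ.λ.1) 1) 0) ((λ.λ.1) (λ.0))
  [1] (λ.(λ.λ.1) ((λ.λ.1) (λ.0))) ((λ.λ.1) (λ.0))
  [2] (λ.λ.1) ((λ.λ.1) (λ.0))
  [3] λ.(λ.λ.1) (λ.0)
  [4] λ.λ.λ.0

Answer: DIFFERENT — A ⇓ λ.0, B ⇓ λ.λ.λ.0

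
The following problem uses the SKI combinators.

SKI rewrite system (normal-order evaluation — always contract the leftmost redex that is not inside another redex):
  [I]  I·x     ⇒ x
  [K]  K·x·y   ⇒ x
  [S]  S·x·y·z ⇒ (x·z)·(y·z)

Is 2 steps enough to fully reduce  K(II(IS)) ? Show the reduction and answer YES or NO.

Answer: NO — after 2 steps the term is K(IS), not yet normal

Working:
  start: K(II(IS))
  →1  K(I(IS))
  →2  K(IS)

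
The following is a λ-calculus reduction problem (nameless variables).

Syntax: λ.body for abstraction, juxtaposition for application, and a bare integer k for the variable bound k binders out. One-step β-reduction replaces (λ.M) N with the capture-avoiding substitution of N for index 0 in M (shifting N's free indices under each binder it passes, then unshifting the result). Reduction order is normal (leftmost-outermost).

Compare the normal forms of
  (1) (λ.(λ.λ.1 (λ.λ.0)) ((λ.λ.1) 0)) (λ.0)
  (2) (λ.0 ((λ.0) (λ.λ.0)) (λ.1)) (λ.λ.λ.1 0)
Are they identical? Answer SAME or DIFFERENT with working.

Answer: DIFFERENT — A ⇓ λ.λ.0, B ⇓ λ.λ.λ.λ.1 0

Reduction:
Term A:
  start: (λ.(λ.λ.1 (λ.λ.0)) ((λ.λ.1) 0)) (λ.0)
  step 1: (λ.λ.1 (λ.λ.0)) ((λ.λ.1) (λ.0))
  step 2: λ.(λ.λ.1) (λ.0) (λ.λ.0)
  step 3: λ.(λ.λ.0) (λ.λ.0)
  step 4: λ.λ.0

Term B:
  start: (λ.0 ((λ.0) (λ.λ.0)) (λ.1)) (λ.λ.λ.1 0)
  step 1: (λ.λ.λ.1 0) ((λ.0) (λ.λ.0)) (λ.λ.λ.λ.1 0)
  step 2: (λ.λ.1 0) (λ.λ.λ.λ.1 0)
  step 3: λ.(λ.λ.λ.λ.1 0) 0
  step 4: λ.λ.λ.λ.1 0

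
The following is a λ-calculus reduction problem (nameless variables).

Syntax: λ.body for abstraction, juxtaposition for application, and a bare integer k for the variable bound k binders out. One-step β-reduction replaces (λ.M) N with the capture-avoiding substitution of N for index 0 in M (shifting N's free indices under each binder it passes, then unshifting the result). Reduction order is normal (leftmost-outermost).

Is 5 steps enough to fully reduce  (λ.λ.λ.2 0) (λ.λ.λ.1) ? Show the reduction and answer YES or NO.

Answer: YES — reaches normal form λ.λ.λ.λ.1 in 2 ≤ 5 steps

Working:
  start: (λ.λ.λ.2 0) (λ.λ.λ.1)
  →1  λ.λ.(λ.λ.λ.1) 0
  →2  λ.λ.λ.λ.1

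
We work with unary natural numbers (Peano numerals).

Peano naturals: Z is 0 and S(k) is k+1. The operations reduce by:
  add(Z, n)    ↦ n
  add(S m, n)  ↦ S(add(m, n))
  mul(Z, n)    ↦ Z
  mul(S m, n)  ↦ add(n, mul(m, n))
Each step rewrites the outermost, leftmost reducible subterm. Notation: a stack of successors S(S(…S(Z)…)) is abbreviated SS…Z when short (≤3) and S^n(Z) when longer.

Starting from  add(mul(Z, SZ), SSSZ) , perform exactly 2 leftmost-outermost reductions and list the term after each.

Answer: after 2 steps: SSSZ

Derivation:
  start: add(mul(Z, SZ), SSSZ)
  →1  add(Z, SSSZ)
  →2  SSSZ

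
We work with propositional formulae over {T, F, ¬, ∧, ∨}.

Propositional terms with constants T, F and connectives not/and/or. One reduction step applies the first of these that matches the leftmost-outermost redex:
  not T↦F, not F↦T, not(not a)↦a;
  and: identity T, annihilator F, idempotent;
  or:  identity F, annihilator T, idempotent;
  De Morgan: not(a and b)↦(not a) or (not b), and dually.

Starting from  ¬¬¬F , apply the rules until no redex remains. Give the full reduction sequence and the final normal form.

  start: ¬¬¬F
  →1  ¬F
  →2  T

Answer: normal form = T  (in 2 steps)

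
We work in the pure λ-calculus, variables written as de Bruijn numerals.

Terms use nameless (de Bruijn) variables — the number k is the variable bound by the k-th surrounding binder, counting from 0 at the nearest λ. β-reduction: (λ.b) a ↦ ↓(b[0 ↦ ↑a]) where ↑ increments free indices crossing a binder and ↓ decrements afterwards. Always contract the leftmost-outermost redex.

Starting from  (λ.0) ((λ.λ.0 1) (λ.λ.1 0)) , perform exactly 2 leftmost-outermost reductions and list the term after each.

Answer: after 2 steps: λ.0 (λ.λ.1 0)

Reduction:
  start: (λ.0) ((λ.λ.0 1) (λ.λ.1 0))
  step 1: (λ.λ.0 1) (λ.λ.1 0)
  step 2: λ.0 (λ.λ.1 0)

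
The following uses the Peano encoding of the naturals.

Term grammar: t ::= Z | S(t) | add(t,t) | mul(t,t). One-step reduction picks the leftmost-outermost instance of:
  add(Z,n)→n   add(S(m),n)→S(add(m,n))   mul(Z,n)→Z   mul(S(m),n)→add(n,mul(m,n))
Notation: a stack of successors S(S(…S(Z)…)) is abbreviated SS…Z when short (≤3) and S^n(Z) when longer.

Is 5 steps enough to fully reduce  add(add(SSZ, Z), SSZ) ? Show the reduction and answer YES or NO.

  start: add(add(SSZ, Z), SSZ)
  [1] add(S(add(SZ, Z)), SSZ)
  [2] S(add(add(SZ, Z), SSZ))
  [3] S(add(S(add(Z, Z)), SSZ))
  [4] S(S(add(add(Z, Z), SSZ)))
  [5] S(S(add(Z, SSZ)))

Answer: NO — after 5 steps the term is S(S(add(Z, SSZ))), not yet normal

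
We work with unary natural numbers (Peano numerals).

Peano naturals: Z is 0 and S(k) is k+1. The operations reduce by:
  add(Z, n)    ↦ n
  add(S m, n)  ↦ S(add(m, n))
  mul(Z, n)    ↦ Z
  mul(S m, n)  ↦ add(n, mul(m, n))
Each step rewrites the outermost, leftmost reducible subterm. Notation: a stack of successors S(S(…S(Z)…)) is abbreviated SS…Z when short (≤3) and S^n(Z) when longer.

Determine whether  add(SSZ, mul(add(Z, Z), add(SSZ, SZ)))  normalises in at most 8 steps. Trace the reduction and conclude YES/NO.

  start: add(SSZ, mul(add(Z, Z), add(SSZ, SZ)))
  [1] S(add(SZ, mul(add(Z, Z), add(SSZ, SZ))))
  [2] S(S(add(Z, mul(add(Z, Z), add(SSZ, SZ)))))
  [3] S(S(mul(add(Z, Z), add(SSZ, SZ))))
  [4] S(S(mul(Z, add(SSZ, SZ))))
  [5] SSZ

Answer: YES — reaches normal form SSZ in 5 ≤ 8 steps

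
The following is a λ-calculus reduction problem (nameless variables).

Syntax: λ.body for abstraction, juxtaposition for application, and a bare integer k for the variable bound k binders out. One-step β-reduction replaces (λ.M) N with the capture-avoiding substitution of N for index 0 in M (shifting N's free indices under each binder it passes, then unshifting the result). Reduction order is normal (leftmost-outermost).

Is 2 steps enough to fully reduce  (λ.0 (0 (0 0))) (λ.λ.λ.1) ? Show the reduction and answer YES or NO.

  start: (λ.0 (0 (0 0))) (λ.λ.λ.1)
  [1] (λ.λ.λ.1) ((λ.λ.λ.1) ((λ.λ.λ.1) (λ.λ.λ.1)))
  [2] λ.λ.1

Answer: YES — reaches normal form λ.λ.1 in 2 ≤ 2 steps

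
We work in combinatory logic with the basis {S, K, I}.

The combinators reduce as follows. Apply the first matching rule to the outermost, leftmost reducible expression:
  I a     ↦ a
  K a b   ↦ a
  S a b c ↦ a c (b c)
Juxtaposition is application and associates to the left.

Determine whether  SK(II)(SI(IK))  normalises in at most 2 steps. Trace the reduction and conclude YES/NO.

Answer: NO — after 2 steps the term is SI(IK), not yet normal

Reduction:
  start: SK(II)(SI(IK))
  →1  K(SI(IK))(II(SI(IK)))
  →2  SI(IK)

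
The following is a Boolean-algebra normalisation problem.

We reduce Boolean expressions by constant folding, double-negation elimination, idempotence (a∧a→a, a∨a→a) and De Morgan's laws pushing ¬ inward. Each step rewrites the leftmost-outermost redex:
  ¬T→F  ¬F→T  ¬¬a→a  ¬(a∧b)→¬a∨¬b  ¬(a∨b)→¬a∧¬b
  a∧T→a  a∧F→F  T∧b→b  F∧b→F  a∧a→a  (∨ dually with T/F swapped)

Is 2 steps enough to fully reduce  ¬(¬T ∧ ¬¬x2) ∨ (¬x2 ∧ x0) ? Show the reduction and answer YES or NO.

Answer: NO — after 2 steps the term is (T ∨ ¬¬¬x2) ∨ (¬x2 ∧ x0), not yet normal

Reduction:
  start: ¬(¬T ∧ ¬¬x2) ∨ (¬x2 ∧ x0)
  step 1: (¬¬T ∨ ¬¬¬x2) ∨ (¬x2 ∧ x0)
  step 2: (T ∨ ¬¬¬x2) ∨ (¬x2 ∧ x0)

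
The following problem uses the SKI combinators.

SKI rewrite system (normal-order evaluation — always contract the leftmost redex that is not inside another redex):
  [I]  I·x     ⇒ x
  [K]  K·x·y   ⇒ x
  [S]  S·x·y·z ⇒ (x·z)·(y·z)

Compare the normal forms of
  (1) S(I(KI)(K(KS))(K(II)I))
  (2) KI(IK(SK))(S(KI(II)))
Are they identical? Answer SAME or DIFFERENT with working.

Answer: SAME — A ⇓ SI, B ⇓ SI

Reduction:
Term A:
  start: S(I(KI)(K(KS))(K(II)I))
  →1  S(KI(K(KS))(K(II)I))
  →2  S(I(K(II)I))
  →3  S(K(II)I)
  →4  S(II)
  →5  SI

Term B:
  start: KI(IK(SK))(S(KI(II)))
  →1  I(S(KI(II)))
  →2  S(KI(II))
  →3  SI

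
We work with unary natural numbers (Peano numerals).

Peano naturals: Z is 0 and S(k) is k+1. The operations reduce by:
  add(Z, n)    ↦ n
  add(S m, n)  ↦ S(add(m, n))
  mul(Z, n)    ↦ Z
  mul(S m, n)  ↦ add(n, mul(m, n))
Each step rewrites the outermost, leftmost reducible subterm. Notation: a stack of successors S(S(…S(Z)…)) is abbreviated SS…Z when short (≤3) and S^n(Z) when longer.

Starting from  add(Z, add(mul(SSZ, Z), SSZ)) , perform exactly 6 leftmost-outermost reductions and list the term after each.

  start: add(Z, add(mul(SSZ, Z), SSZ))
  step 1: add(mul(SSZ, Z), SSZ)
  step 2: add(add(Z, mul(SZ, Z)), SSZ)
  step 3: add(mul(SZ, Z), SSZ)
  step 4: add(add(Z, mul(Z, Z)), SSZ)
  step 5: add(mul(Z, Z), SSZ)
  step 6: add(Z, SSZ)

Answer: after 6 steps: add(Z, SSZ)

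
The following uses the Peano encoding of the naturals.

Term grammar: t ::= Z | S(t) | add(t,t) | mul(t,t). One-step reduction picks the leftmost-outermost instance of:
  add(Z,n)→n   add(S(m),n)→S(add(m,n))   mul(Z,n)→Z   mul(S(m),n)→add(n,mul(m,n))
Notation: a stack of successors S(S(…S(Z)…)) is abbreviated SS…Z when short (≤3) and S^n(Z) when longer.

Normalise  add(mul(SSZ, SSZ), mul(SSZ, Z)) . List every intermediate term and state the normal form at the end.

Answer: normal form = S^4(Z)  (in 19 steps)

Derivation:
  start: add(mul(SSZ, SSZ), mul(SSZ, Z))
  →1  add(add(SSZ, mul(SZ, SSZ)), mul(SSZ, Z))
  →2  add(S(add(SZ, mul(SZ, SSZ))), mul(SSZ, Z))
  →3  S(add(add(SZ, mul(SZ, SSZ)), mul(SSZ, Z)))
  →4  S(add(S(add(Z, mul(SZ, SSZ))), mul(SSZ, Z)))
  →5  S(S(add(add(Z, mul(SZ, SSZ)), mul(SSZ, Z))))
  →6  S(S(add(mul(SZ, SSZ), mul(SSZ, Z))))
  →7  S(S(add(add(SSZ, mul(Z, SSZ)), mul(SSZ, Z))))
  →8  S(S(add(S(add(SZ, mul(Z, SSZ))), mul(SSZ, Z))))
  →9  S(S(S(add(add(SZ, mul(Z, SSZ)), mul(SSZ, Z)))))
  →10  S(S(S(add(S(add(Z, mul(Z, SSZ))), mul(SSZ, Z)))))
  →11  S(S(S(S(add(add(Z, mul(Z, SSZ)), mul(SSZ, Z))))))
  →12  S(S(S(S(add(mul(Z, SSZ), mul(SSZ, Z))))))
  →13  S(S(S(S(add(Z, mul(SSZ, Z))))))
  →14  S(S(S(S(mul(SSZ, Z)))))
  →15  S(S(S(S(add(Z, mul(SZ, Z))))))
  →16  S(S(S(S(mul(SZ, Z)))))
  →17  S(S(S(S(add(Z, mul(Z, Z))))))
  →18  S(S(S(S(mul(Z, Z)))))
  →19  S^4(Z)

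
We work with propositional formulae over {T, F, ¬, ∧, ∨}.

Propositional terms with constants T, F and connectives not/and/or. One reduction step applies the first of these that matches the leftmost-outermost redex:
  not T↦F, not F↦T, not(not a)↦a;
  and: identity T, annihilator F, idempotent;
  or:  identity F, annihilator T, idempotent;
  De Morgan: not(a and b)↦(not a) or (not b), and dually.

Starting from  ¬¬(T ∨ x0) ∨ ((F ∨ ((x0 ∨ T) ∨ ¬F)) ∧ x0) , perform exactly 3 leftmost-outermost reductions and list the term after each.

Answer: after 3 steps: T

Reduction:
  start: ¬¬(T ∨ x0) ∨ ((F ∨ ((x0 ∨ T) ∨ ¬F)) ∧ x0)
  step 1: (T ∨ x0) ∨ ((F ∨ ((x0 ∨ T) ∨ ¬F)) ∧ x0)
  step 2: T ∨ ((F ∨ ((x0 ∨ T) ∨ ¬F)) ∧ x0)
  step 3: T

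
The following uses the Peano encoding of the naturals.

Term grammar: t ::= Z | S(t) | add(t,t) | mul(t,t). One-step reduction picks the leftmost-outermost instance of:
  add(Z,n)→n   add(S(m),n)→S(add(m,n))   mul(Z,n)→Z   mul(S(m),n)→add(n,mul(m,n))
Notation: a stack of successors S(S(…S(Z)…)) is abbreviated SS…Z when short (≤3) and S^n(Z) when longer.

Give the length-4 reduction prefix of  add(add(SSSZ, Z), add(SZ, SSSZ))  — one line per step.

Answer: after 4 steps: S(S(add(add(SZ, Z), add(SZ, SSSZ))))

Reduction:
  start: add(add(SSSZ, Z), add(SZ, SSSZ))
  step 1: add(S(add(SSZ, Z)), add(SZ, SSSZ))
  step 2: S(add(add(SSZ, Z), add(SZ, SSSZ)))
  step 3: S(add(S(add(SZ, Z)), add(SZ, SSSZ)))
  step 4: S(S(add(add(SZ, Z), add(SZ, SSSZ))))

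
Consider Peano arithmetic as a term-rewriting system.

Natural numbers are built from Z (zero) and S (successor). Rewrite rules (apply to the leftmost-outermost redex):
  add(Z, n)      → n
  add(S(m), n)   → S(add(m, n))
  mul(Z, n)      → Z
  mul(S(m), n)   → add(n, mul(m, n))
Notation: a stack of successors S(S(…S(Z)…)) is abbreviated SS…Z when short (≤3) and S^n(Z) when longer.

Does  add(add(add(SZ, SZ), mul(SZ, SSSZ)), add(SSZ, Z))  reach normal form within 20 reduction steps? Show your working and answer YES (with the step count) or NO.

Answer: YES — reaches normal form S^7(Z) in 20 ≤ 20 steps

Derivation:
  start: add(add(add(SZ, SZ), mul(SZ, SSSZ)), add(SSZ, Z))
  [1] add(add(S(add(Z, SZ)), mul(SZ, SSSZ)), add(SSZ, Z))
  [2] add(S(add(add(Z, SZ), mul(SZ, SSSZ))), add(SSZ, Z))
  [3] S(add(add(add(Z, SZ), mul(SZ, SSSZ)), add(SSZ, Z)))
  [4] S(add(add(SZ, mul(SZ, SSSZ)), add(SSZ, Z)))
  [5] S(add(S(add(Z, mul(SZ, SSSZ))), add(SSZ, Z)))
  [6] S(S(add(add(Z, mul(SZ, SSSZ)), add(SSZ, Z))))
  [7] S(S(add(mul(SZ, SSSZ), add(SSZ, Z))))
  [8] S(S(add(add(SSSZ, mul(Z, SSSZ)), add(SSZ, Z))))
  [9] S(S(add(S(add(SSZ, mul(Z, SSSZ))), add(SSZ, Z))))
  [10] S(S(S(add(add(SSZ, mul(Z, SSSZ)), add(SSZ, Z)))))
  [11] S(S(S(add(S(add(SZ, mul(Z, SSSZ))), add(SSZ, Z)))))
  [12] S(S(S(S(add(add(SZ, mul(Z, SSSZ)), add(SSZ, Z))))))
  [13] S(S(S(S(add(S(add(Z, mul(Z, SSSZ))), add(SSZ, Z))))))
  [14] S(S(S(S(S(add(add(Z, mul(Z, SSSZ)), add(SSZ, Z)))))))
  [15] S(S(S(S(S(add(mul(Z, SSSZ), add(SSZ, Z)))))))
  [16] S(S(S(S(S(add(Z, add(SSZ, Z)))))))
  [17] S(S(S(S(S(add(SSZ, Z))))))
  [18] S(S(S(S(S(S(add(SZ, Z)))))))
  [19] S(S(S(S(S(S(S(add(Z, Z))))))))
  [20] S^7(Z)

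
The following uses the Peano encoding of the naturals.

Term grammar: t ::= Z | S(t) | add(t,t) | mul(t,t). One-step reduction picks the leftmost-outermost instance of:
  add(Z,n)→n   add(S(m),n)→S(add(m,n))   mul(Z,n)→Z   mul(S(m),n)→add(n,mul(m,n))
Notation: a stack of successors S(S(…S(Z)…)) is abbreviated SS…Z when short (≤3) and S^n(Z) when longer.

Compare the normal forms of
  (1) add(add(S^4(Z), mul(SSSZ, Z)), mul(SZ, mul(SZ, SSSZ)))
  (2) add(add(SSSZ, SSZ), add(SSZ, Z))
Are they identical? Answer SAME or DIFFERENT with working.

Term A:
  start: add(add(S^4(Z), mul(SSSZ, Z)), mul(SZ, mul(SZ, SSSZ)))
  →1  add(S(add(SSSZ, mul(SSSZ, Z))), mul(SZ, mul(SZ, SSSZ)))
  →2  S(add(add(SSSZ, mul(SSSZ, Z)), mul(SZ, mul(SZ, SSSZ))))
  →3  S(add(S(add(SSZ, mul(SSSZ, Z))), mul(SZ, mul(SZ, SSSZ))))
  →4  S(S(add(add(SSZ, mul(SSSZ, Z)), mul(SZ, mul(SZ, SSSZ)))))
  →5  S(S(add(S(add(SZ, mul(SSSZ, Z))), mul(SZ, mul(SZ, SSSZ)))))
  →6  S(S(S(add(add(SZ, mul(SSSZ, Z)), mul(SZ, mul(SZ, SSSZ))))))
  →7  S(S(S(add(S(add(Z, mul(SSSZ, Z))), mul(SZ, mul(SZ, SSSZ))))))
  →8  S(S(S(S(add(add(Z, mul(SSSZ, Z)), mul(SZ, mul(SZ, SSSZ)))))))
  →9  S(S(S(S(add(mul(SSSZ, Z), mul(SZ, mul(SZ, SSSZ)))))))
  →10  S(S(S(S(add(add(Z, mul(SSZ, Z)), mul(SZ, mul(SZ, SSSZ)))))))
  →11  S(S(S(S(add(mul(SSZ, Z), mul(SZ, mul(SZ, SSSZ)))))))
  →12  S(S(S(S(add(add(Z, mul(SZ, Z)), mul(SZ, mul(SZ, SSSZ)))))))
  →13  S(S(S(S(add(mul(SZ, Z), mul(SZ, mul(SZ, SSSZ)))))))
  →14  S(S(S(S(add(add(Z, mul(Z, Z)), mul(SZ, mul(SZ, SSSZ)))))))
  →15  S(S(S(S(add(mul(Z, Z), mul(SZ, mul(SZ, SSSZ)))))))
  →16  S(S(S(S(add(Z, mul(SZ, mul(SZ, SSSZ)))))))
  →17  S(S(S(S(mul(SZ, mul(SZ, SSSZ))))))
  →18  S(S(S(S(add(mul(SZ, SSSZ), mul(Z, mul(SZ, SSSZ)))))))
  →19  S(S(S(S(add(add(SSSZ, mul(Z, SSSZ)), mul(Z, mul(SZ, SSSZ)))))))
  →20  S(S(S(S(add(S(add(SSZ, mul(Z, SSSZ))), mul(Z, mul(SZ, SSSZ)))))))
  →21  S(S(S(S(S(add(add(SSZ, mul(Z, SSSZ)), mul(Z, mul(SZ, SSSZ))))))))
  →22  S(S(S(S(S(add(S(add(SZ, mul(Z, SSSZ))), mul(Z, mul(SZ, SSSZ))))))))
  →23  S(S(S(S(S(S(add(add(SZ, mul(Z, SSSZ)), mul(Z, mul(SZ, SSSZ)))))))))
  →24  S(S(S(S(S(S(add(S(add(Z, mul(Z, SSSZ))), mul(Z, mul(SZ, SSSZ)))))))))
  →25  S(S(S(S(S(S(S(add(add(Z, mul(Z, SSSZ)), mul(Z, mul(SZ, SSSZ))))))))))
  →26  S(S(S(S(S(S(S(add(mul(Z, SSSZ), mul(Z, mul(SZ, SSSZ))))))))))
  →27  S(S(S(S(S(S(S(add(Z, mul(Z, mul(SZ, SSSZ))))))))))
  →28  S(S(S(S(S(S(S(mul(Z, mul(SZ, SSSZ)))))))))
  →29  S^7(Z)

Term B:
  start: add(add(SSSZ, SSZ), add(SSZ, Z))
  →1  add(S(add(SSZ, SSZ)), add(SSZ, Z))
  →2  S(add(add(SSZ, SSZ), add(SSZ, Z)))
  →3  S(add(S(add(SZ, SSZ)), add(SSZ, Z)))
  →4  S(S(add(add(SZ, SSZ), add(SSZ, Z))))
  →5  S(S(add(S(add(Z, SSZ)), add(SSZ, Z))))
  →6  S(S(S(add(add(Z, SSZ), add(SSZ, Z)))))
  →7  S(S(S(add(SSZ, add(SSZ, Z)))))
  →8  S(S(S(S(add(SZ, add(SSZ, Z))))))
  →9  S(S(S(S(S(add(Z, add(SSZ, Z)))))))
  →10  S(S(S(S(S(add(SSZ, Z))))))
  →11  S(S(S(S(S(S(add(SZ, Z)))))))
  →12  S(S(S(S(S(S(S(add(Z, Z))))))))
  →13  S^7(Z)

Answer: SAME — A ⇓ S^7(Z), B ⇓ S^7(Z)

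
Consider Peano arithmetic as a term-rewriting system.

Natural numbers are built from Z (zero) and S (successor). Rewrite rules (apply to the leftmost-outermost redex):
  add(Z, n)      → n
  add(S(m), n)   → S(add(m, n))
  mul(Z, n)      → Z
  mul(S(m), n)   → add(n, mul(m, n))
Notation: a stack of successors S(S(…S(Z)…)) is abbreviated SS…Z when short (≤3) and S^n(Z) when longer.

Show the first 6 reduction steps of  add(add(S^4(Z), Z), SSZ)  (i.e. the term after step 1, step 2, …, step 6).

Answer: after 6 steps: S(S(S(add(add(SZ, Z), SSZ))))

Reduction:
  start: add(add(S^4(Z), Z), SSZ)
  [1] add(S(add(SSSZ, Z)), SSZ)
  [2] S(add(add(SSSZ, Z), SSZ))
  [3] S(add(S(add(SSZ, Z)), SSZ))
  [4] S(S(add(add(SSZ, Z), SSZ)))
  [5] S(S(add(S(add(SZ, Z)), SSZ)))
  [6] S(S(S(add(add(SZ, Z), SSZ))))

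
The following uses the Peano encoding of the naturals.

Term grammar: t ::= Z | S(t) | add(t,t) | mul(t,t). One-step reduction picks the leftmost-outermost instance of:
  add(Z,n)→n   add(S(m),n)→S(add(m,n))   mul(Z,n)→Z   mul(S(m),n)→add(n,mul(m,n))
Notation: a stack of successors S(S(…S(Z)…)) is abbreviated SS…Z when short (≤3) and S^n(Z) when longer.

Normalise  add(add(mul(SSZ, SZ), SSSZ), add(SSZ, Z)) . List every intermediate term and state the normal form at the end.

Answer: normal form = S^7(Z)  (in 19 steps)

Working:
  start: add(add(mul(SSZ, SZ), SSSZ), add(SSZ, Z))
  [1] add(add(add(SZ, mul(SZ, SZ)), SSSZ), add(SSZ, Z))
  [2] add(add(S(add(Z, mul(SZ, SZ))), SSSZ), add(SSZ, Z))
  [3] add(S(add(add(Z, mul(SZ, SZ)), SSSZ)), add(SSZ, Z))
  [4] S(add(add(add(Z, mul(SZ, SZ)), SSSZ), add(SSZ, Z)))
  [5] S(add(add(mul(SZ, SZ), SSSZ), add(SSZ, Z)))
  [6] S(add(add(add(SZ, mul(Z, SZ)), SSSZ), add(SSZ, Z)))
  [7] S(add(add(S(add(Z, mul(Z, SZ))), SSSZ), add(SSZ, Z)))
  [8] S(add(S(add(add(Z, mul(Z, SZ)), SSSZ)), add(SSZ, Z)))
  [9] S(S(add(add(add(Z, mul(Z, SZ)), SSSZ), add(SSZ, Z))))
  [10] S(S(add(add(mul(Z, SZ), SSSZ), add(SSZ, Z))))
  [11] S(S(add(add(Z, SSSZ), add(SSZ, Z))))
  [12] S(S(add(SSSZ, add(SSZ, Z))))
  [13] S(S(S(add(SSZ, add(SSZ, Z)))))
  [14] S(S(S(S(add(SZ, add(SSZ, Z))))))
  [15] S(S(S(S(S(add(Z, add(SSZ, Z)))))))
  [16] S(S(S(S(S(add(SSZ, Z))))))
  [17] S(S(S(S(S(S(add(SZ, Z)))))))
  [18] S(S(S(S(S(S(S(add(Z, Z))))))))
  [19] S^7(Z)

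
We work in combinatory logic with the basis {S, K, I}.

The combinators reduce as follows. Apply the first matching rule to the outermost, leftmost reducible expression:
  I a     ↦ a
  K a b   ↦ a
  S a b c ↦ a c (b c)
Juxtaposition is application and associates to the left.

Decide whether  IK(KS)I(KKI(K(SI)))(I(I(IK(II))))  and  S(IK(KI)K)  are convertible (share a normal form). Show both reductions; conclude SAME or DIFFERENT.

Answer: SAME — A ⇓ S(KI), B ⇓ S(KI)

Reduction:
Term A:
  start: IK(KS)I(KKI(K(SI)))(I(I(IK(II))))
  →1  K(KS)I(KKI(K(SI)))(I(I(IK(II))))
  →2  KS(KKI(K(SI)))(I(I(IK(II))))
  →3  S(I(I(IK(II))))
  →4  S(I(IK(II)))
  →5  S(IK(II))
  →6  S(K(II))
  →7  S(KI)

Term B:
  start: S(IK(KI)K)
  →1  S(K(KI)K)
  →2  S(KI)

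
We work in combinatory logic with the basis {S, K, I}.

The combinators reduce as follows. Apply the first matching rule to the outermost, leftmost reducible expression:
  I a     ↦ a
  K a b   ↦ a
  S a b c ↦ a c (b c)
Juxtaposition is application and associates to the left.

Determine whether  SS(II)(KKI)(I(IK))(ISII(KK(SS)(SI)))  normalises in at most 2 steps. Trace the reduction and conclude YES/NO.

Answer: NO — after 2 steps the term is KKI(I(IK))(II(KKI)(I(IK)))(ISII(KK(SS)(SI))), not yet normal

Derivation:
  start: SS(II)(KKI)(I(IK))(ISII(KK(SS)(SI)))
  [1] S(KKI)(II(KKI))(I(IK))(ISII(KK(SS)(SI)))
  [2] KKI(I(IK))(II(KKI)(I(IK)))(ISII(KK(SS)(SI)))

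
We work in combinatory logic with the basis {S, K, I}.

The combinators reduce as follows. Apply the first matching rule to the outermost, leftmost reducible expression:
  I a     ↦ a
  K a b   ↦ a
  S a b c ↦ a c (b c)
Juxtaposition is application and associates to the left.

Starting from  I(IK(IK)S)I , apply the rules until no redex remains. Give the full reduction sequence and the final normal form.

  start: I(IK(IK)S)I
  step 1: IK(IK)SI
  step 2: K(IK)SI
  step 3: IKI
  step 4: KI

Answer: normal form = KI  (in 4 steps)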